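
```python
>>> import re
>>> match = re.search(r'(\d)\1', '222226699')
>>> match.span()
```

(0, 2)

`\1` is not a pattern — it's the concrete string captured by group 1, re-applied verbatim.
The match spans [0:2] → '22'.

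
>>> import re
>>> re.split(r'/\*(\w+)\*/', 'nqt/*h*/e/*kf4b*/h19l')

Matches to split on: at [3:8] → '/*h*/'; at [9:17] → '/*kf4b*/'.
Because the pattern has a capturing group, `split` also inserts each captured text between the pieces.

['nqt', 'h', 'e', 'kf4b', 'h19l']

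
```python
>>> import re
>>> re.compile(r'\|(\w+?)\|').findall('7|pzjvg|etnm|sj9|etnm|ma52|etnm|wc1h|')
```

['pzjvg', 'sj9', 'ma52', 'wc1h']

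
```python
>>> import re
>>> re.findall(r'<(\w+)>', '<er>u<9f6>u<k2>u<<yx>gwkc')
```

With a single group, `findall` returns only what that group captured — 4 items.

['er', '9f6', 'k2', 'yx']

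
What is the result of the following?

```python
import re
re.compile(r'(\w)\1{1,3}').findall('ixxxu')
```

A backreference is literal: `\1` must see the identical characters the first group matched.
One capturing group, so `findall` returns just the captured substring from the one match — 1 in all.

['x']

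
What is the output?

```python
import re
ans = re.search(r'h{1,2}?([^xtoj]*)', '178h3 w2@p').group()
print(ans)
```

h3 w2@p

This matches 1 to 2 of a literal 'h' (lazy); then zero or more of any character except [xtoj] (captured).
`search` walks the string left to right and returns the first match it finds.
The match spans [3:10] → 'h3 w2@p'.
Captured: group 1 = '3 w2@p'.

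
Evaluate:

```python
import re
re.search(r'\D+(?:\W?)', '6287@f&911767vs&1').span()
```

(4, 7)

This matches one or more of a non-digit; then optionally a non-word character (non-capturing group).
`re.search` tries every starting position until one works.
The match spans [4:7] → '@f&'.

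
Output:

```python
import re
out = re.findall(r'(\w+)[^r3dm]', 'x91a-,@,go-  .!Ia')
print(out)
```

['x91a', 'go', 'I']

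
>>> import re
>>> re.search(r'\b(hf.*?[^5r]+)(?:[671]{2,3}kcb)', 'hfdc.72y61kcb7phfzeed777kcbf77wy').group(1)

'hfdc.72y61kcb7phfzeed7'

The match spans [0:27] → 'hfdc.72y61kcb7phfzeed777kcb'.
Captured: group 1 = 'hfdc.72y61kcb7phfzeed7'.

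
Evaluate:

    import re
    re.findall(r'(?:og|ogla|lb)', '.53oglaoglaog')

Alternation tries branches left to right and keeps the first one that lets the overall match succeed at that position.
`findall` yields the raw match text (3 of them) because the pattern has no groups.

['og', 'og', 'og']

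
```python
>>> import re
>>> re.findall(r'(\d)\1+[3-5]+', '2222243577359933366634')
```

['2', '7', '9', '6']

`\1` has to match the exact text group 1 already captured.
Matches: at [0:8] match '22222435', group 1 = '2'; at [8:12] match '7735', group 1 = '7'; at [12:17] match '99333', group 1 = '9'; at [17:22] match '66634', group 1 = '6'.
One capturing group, so `findall` returns just the captured substring from each match — 4 in all.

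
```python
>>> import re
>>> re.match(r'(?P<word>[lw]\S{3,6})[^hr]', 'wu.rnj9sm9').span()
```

(0, 8)

The pattern matches one of [lw], then 3 to 6 of a non-whitespace character (captured as 'word'); then any character except [hr].
`re.match` only tries the pattern at the start of the string.
The match spans [0:8] → 'wu.rnj9s'.
Captured: group 1 = 'wu.rnj9'.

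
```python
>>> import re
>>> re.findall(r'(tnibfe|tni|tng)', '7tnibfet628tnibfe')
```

['tnibfe', 'tnibfe']

`|` is ordered: at each position the engine commits to the first alternative that works.
Matches: at [1:7] match 'tnibfe', group 1 = 'tnibfe'; at [11:17] match 'tnibfe', group 1 = 'tnibfe'.
With a single group, `findall` returns only what that group captured — 2 items.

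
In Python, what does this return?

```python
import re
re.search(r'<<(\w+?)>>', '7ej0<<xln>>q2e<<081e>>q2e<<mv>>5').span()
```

(4, 11)

`re.search` scans for the first position where the pattern succeeds.
The match spans [4:11] → '<<xln>>'.
Captured: group 1 = 'xln'.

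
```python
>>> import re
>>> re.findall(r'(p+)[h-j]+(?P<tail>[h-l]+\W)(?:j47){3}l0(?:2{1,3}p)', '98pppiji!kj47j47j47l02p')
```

2 groups means each result is a tuple of 2 captured strings — 0 here.
Nothing in the string satisfies the pattern, so the list is empty.

[]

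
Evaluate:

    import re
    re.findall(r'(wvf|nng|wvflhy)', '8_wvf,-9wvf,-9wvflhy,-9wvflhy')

Branches in `(...|...)` are attempted left-to-right; the first branch that allows the whole pattern to succeed is taken.
Walking the string: at [2:5] match 'wvf', group 1 = 'wvf'; at [8:11] match 'wvf', group 1 = 'wvf'; at [14:17] match 'wvf', group 1 = 'wvf'; at [23:26] match 'wvf', group 1 = 'wvf'.
Because there's exactly one group, `findall` drops the full match and keeps group 1 from each hit.

['wvf', 'wvf', 'wvf', 'wvf']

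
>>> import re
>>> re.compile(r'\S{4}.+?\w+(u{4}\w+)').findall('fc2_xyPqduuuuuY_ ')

This matches exactly 4 of a non-whitespace character, then one or more of any character (lazy), then one or more of a word character; then exactly 4 of the literal 'u', then one or more of a word character (captured).
Matches: at [0:16] match 'fc2_xyPqduuuuuY_', group 1 = 'uuuuY_'.
With a single group, `findall` returns only what that group captured — 1 item.

['uuuuY_']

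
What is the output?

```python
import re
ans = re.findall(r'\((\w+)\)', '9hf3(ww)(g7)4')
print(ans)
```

['ww', 'g7']

Walking the string: at [4:8] match '(ww)', group 1 = 'ww'; at [8:12] match '(g7)', group 1 = 'g7'.
Because there's exactly one group, `findall` drops the full match and keeps group 1 from each hit.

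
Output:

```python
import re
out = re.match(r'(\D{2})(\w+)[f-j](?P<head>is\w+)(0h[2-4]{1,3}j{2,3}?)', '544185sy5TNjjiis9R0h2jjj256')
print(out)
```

`re.match` only tries the pattern at the start of the string.
Here the pattern fails at index 0, so the call returns None.

None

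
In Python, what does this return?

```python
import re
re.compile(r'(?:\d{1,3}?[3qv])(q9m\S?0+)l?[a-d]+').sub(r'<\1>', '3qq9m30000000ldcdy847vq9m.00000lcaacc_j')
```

This matches 1 to 3 of a digit (lazy), then one of [3qv] (non-capturing group); then the literal 'q9m', then optionally a non-whitespace character, then one or more of the literal '0' (captured); then optionally a literal 'l', then one or more of a character in [a-d].
`\1` in the replacement pulls in group 1's text for each match.

'<q9m30000000>y<q9m.00000>_j'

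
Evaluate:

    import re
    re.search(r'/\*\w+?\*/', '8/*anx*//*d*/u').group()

The match spans [1:8] → '/*anx*/'.

'/*anx*/'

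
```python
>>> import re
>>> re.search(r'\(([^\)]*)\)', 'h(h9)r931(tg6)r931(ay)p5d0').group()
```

The match spans [1:5] → '(h9)'.

'(h9)'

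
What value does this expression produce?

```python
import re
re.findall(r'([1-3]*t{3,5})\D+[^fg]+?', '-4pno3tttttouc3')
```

Pattern: zero or more of a character in [1-3], then 3 to 5 of a literal 't' (captured); then one or more of a non-digit, then one or more of any character except [fg] (lazy).
`findall` collects group 1 from the one match (1 total).

['3ttttt']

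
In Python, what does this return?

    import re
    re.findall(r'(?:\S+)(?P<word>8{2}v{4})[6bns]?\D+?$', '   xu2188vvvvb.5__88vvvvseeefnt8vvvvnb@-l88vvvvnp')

['88vvvv']

This matches one or more of a non-whitespace character (non-capturing group); then exactly 2 of the literal '8', then exactly 4 of the literal 'v' (captured as 'word'); then optionally one of [6bns], then one or more of a non-digit (lazy); then anchored at the end.
Matches: at [3:49] match 'xu2188vvvvb.5__88vvvvseeefnt8vvvvnb@-l88vvvvnp', group 1 = '88vvvv'.
With a single group, `findall` returns only what that group captured — 1 item.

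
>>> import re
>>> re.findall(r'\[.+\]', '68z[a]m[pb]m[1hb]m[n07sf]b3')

['[a]m[pb]m[1hb]m[n07sf]']

With no groups in the pattern, `findall` gives back each whole match — 1 here.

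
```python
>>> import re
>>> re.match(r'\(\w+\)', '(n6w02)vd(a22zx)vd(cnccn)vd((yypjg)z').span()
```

`re.match` won't scan ahead — the pattern has to work from the very first character.
The match spans [0:7] → '(n6w02)'.

(0, 7)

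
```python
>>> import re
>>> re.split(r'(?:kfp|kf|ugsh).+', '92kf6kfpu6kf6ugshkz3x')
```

['92', '']

Matches to split on: at [2:21] → 'kf6kfpu6kf6ugshkz3x'.
Splitting on the pattern gives 2 pieces.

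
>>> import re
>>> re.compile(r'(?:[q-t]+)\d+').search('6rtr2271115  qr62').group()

'rtr2271115'

The pattern matches one or more of a character in [q-t] (non-capturing group); then one or more of a digit.
`re.search` tries every starting position until one works.
The match spans [1:11] → 'rtr2271115'.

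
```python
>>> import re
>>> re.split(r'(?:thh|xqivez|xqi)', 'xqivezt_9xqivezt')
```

`|` is ordered: at each position the engine commits to the first alternative that works.
Splitting on the pattern gives 3 pieces.

['', 't_9', 't']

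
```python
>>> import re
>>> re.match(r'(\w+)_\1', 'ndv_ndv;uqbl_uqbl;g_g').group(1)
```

The match spans [0:7] → 'ndv_ndv'.
Captured: group 1 = 'ndv'.

'ndv'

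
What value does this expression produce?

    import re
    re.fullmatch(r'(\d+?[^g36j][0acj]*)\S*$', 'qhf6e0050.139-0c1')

None

The pattern matches one or more of a digit (lazy), then any character except [g36j], then zero or more of one of [0acj] (captured); then zero or more of a non-whitespace character; then anchored at the end.
`re.fullmatch` is like wrapping the pattern in `^…$` (in single-line mode).
Here there's no way to consume every character, so the call returns None.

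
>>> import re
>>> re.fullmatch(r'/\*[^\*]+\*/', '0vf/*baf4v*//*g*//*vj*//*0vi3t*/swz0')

None

`fullmatch` succeeds only if the pattern covers the string from start to end.
Here the string isn't matched end-to-end, so the call returns None.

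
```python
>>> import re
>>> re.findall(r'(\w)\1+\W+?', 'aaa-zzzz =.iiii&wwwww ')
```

The backreference `\1` re-matches whatever the first group consumed, character for character.
One capturing group, so `findall` returns just the captured substring from each match — 4 in all.

['a', 'z', 'i', 'w']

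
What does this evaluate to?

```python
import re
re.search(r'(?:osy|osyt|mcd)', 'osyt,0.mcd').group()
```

'osy'

Branches in `(...|...)` are attempted left-to-right; the first branch that allows the whole pattern to succeed is taken.
`search` walks the string left to right and returns the first match it finds.
The match spans [0:3] → 'osy'.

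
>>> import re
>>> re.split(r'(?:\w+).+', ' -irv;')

Pattern: one or more of a word character (non-capturing group); then one or more of any character.
Matches to split on: at [2:6] → 'irv;'.
Splitting on the pattern gives 2 pieces.

[' -', '']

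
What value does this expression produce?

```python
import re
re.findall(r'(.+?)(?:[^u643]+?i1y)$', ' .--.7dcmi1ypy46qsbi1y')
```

[' .--.7dcmi1ypy46']

With the lazy modifier that quantifier settles for the fewest repetitions that let the rest of the pattern succeed (the atoms after it are unaffected and can still be greedy).
With a single group, `findall` returns only what that group captured — 1 item.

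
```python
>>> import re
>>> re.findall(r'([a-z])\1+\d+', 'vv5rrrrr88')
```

`\1` is not a pattern — it's the concrete string captured by group 1, re-applied verbatim.
One capturing group, so `findall` returns just the captured substring from each match — 2 in all.

['v', 'r']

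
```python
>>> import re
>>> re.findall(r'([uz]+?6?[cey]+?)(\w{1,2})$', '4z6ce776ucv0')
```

Pattern: one or more of one of [uz] (lazy), then optionally a literal '6', then one or more of one of [cey] (lazy) (captured); then 1 to 2 of a word character (captured); then anchored at the end.
`findall` packs the 2 group values into a tuple for every match.

[('uc', 'v0')]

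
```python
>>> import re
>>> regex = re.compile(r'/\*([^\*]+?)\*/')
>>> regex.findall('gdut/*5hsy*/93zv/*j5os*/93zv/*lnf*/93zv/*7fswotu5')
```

Because there's exactly one group, `findall` drops the full match and keeps group 1 from each hit.

['5hsy', 'j5os', 'lnf']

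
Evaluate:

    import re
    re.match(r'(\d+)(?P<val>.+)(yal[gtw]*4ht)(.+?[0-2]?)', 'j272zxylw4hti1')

With `match`, the pattern is implicitly anchored at the beginning.
Here the pattern fails at index 0, so the call returns None.

None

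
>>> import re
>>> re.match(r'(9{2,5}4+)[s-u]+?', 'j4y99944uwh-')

None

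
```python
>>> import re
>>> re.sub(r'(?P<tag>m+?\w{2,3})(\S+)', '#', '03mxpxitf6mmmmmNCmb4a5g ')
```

'03# '

`sub` substitutes '#' at each match site.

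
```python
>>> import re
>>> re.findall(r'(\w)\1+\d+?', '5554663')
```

['5', '6']

A backreference is literal: `\1` must see the identical characters the first group matched.
One capturing group, so `findall` returns just the captured substring from each match — 2 in all.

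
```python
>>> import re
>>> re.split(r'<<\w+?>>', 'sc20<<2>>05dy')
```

['sc20', '05dy']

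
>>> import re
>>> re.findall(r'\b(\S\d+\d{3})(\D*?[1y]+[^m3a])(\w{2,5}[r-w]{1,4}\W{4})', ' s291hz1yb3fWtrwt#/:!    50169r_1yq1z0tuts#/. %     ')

Pattern: a word boundary (`\b`, zero-width); then a non-whitespace character, then one or more of a digit, then exactly 3 of a digit (captured); then zero or more of a non-digit (lazy), then one or more of one of [1y], then any character except [m3a] (captured); then 2 to 5 of a word character, then 1 to 4 of a character in [r-w], then exactly 4 of a non-word character (captured).
Walking the string: at [25:46] match '50169r_1yq1z0tuts#/. ', groups = ('50169', 'r_1yq', '1z0tuts#/. ').
Multiple groups make `findall` return tuples — one 3-tuple for the one match.

[('50169', 'r_1yq', '1z0tuts#/. ')]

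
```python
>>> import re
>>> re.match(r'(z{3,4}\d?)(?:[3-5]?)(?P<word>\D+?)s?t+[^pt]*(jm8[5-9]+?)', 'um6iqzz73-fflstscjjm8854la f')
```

The pattern matches 3 to 4 of the literal 'z', then optionally a digit (captured); then optionally a character in [3-5] (non-capturing group); then one or more of a non-digit (lazy) (captured as 'word'); then optionally a literal 's', then one or more of a literal 't', then zero or more of any character except [pt]; then the literal 'jm8', then one or more of a character in [5-9] (lazy) (captured).
`match` is anchored at position 0; if the pattern doesn't fit there, it returns None.
Here the pattern fails at index 0, so the call returns None.

None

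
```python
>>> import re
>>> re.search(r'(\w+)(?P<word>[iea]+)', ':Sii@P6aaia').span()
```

(1, 4)

The match spans [1:4] → 'Sii'.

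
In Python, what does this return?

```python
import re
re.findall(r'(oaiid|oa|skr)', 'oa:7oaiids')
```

['oa', 'oaiid']

The regex engine tests alternatives in the order written; an earlier branch that matches wins even if a later one would match more.
With a single group, `findall` returns only what that group captured — 2 items.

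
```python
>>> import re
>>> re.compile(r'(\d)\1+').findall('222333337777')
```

A backreference is literal: `\1` must see the identical characters the first group matched.
Because there's exactly one group, `findall` drops the full match and keeps group 1 from each hit.

['2', '3', '7']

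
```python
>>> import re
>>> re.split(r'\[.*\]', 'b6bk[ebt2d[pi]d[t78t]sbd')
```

Matches to split on: at [4:21] → '[ebt2d[pi]d[t78t]'.
The string is cut at each match, leaving 2 pieces.

['b6bk', 'sbd']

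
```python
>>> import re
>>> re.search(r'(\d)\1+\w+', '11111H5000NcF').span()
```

The backreference `\1` re-matches whatever the first group consumed, character for character.
`re.search` tries every starting position until one works.
The match spans [0:13] → '11111H5000NcF'.
Captured: group 1 = '1'.

(0, 13)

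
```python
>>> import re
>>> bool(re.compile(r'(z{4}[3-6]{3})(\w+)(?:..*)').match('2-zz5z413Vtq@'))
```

`re.match` won't scan ahead — the pattern has to work from the very first character.
Here the pattern fails at index 0, so the call returns None, and `bool(None)` is False.

False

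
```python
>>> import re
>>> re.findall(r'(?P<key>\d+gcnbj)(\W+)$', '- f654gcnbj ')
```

[('654gcnbj', ' ')]

This matches one or more of a digit, then the literal 'gc', then the literal 'nbj' (captured as 'key'); then one or more of a non-word character (captured); then anchored at the end.
Matches: at [3:12] match '654gcnbj ', groups = ('654gcnbj', ' ').
2 groups means the one result is a tuple of 2 captured strings — 1 here.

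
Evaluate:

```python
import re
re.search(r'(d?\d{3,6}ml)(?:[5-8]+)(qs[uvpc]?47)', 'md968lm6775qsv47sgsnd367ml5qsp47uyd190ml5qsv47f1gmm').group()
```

The pattern matches optionally the literal 'd', then 3 to 6 of a digit, then the literal 'ml' (captured); then one or more of a character in [5-8] (non-capturing group); then the literal 'qs', then optionally one of [uvpc], then the literal '47' (captured).
`re.search` tries every starting position until one works.
The match spans [20:32] → 'd367ml5qsp47'.
Captured: group 1 = 'd367ml', group 2 = 'qsp47'.

'd367ml5qsp47'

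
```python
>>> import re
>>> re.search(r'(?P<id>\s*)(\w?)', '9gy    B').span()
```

(0, 1)

Pattern: zero or more of whitespace (captured as 'id'); then optionally a word character (captured).
The match spans [0:1] → '9'.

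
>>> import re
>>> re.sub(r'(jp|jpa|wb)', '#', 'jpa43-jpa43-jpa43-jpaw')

'#a43-#a43-#a43-#aw'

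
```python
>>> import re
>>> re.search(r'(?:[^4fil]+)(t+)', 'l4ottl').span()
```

(2, 5)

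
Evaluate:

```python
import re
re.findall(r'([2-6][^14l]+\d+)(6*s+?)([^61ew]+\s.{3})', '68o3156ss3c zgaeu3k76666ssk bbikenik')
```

[('68o3156', 's', 's3c zga'), ('3k76666', 's', 'sk bbi')]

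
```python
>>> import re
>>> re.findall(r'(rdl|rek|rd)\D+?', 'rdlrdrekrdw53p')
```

Alternation isn't longest-match — the leftmost alternative that fits at this position is chosen.
`findall` collects group 1 from each match (2 total).

['rdl', 'rek']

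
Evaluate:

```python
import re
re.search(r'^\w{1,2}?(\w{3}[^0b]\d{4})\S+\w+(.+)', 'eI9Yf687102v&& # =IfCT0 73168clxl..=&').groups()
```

('I9Yf6871', '&& # =IfCT0 73168clxl..=&')

Pattern: anchored at the start of the string; then 1 to 2 of a word character (lazy); then exactly 3 of a word character, then any character except [0b], then exactly 4 of a digit (captured); then one or more of a non-whitespace character; then one or more of a word character; then one or more of any character (captured).
`search` walks the string left to right and returns the first match it finds.
The match spans [0:37] → 'eI9Yf687102v&& # =IfCT0 73168clxl..=&'.
Captured: group 1 = 'I9Yf6871', group 2 = '&& # =IfCT0 73168clxl..=&'.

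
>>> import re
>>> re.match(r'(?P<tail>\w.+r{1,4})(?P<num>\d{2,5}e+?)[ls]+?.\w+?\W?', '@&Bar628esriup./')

`re.match` only tries the pattern at the start of the string.
Here the pattern fails at index 0, so the call returns None.

None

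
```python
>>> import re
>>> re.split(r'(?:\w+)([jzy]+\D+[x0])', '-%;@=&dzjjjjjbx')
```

The pattern matches one or more of a word character (non-capturing group); then one or more of one of [jzy], then one or more of a non-digit, then one of [x0] (captured).
With a capturing group present, the delimiter's captured portion is kept in the result list.

['-%;@=&', 'jbx', '']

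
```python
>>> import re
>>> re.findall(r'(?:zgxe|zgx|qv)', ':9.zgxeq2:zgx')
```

['zgxe', 'zgx']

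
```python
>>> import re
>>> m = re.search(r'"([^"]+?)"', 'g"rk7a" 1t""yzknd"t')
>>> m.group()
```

'"rk7a"'

`re.search` scans for the first position where the pattern succeeds.
The match spans [1:7] → '"rk7a"'.
Captured: group 1 = 'rk7a'.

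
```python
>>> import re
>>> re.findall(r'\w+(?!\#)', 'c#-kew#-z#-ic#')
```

Because the assertion is negative and zero-width, positions next to the forbidden text are skipped.
Walking the string: at [3:5] → 'ke'; at [11:12] → 'i'.
`findall` yields the raw match text (2 of them) because the pattern has no groups.

['ke', 'i']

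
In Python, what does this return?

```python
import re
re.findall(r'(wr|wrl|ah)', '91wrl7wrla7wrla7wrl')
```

['wr', 'wr', 'wr', 'wr']

`|` is ordered: at each position the engine commits to the first alternative that works.
Walking the string: at [2:4] match 'wr', group 1 = 'wr'; at [6:8] match 'wr', group 1 = 'wr'; at [11:13] match 'wr', group 1 = 'wr'; at [16:18] match 'wr', group 1 = 'wr'.
One capturing group, so `findall` returns just the captured substring from each match — 4 in all.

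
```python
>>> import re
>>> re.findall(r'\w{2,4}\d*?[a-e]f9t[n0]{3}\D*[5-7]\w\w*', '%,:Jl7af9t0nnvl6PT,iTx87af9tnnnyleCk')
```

The pattern matches 2 to 4 of a word character, then zero or more of a digit (lazy); then a character in [a-e], then the literal 'f9t', then exactly 3 of one of [n0]; then zero or more of a non-digit, then a character in [5-7]; then a word character, then zero or more of a word character.
Walking the string: at [3:18] → 'Jl7af9t0nnvl6PT'.
No capturing groups, so `findall` returns the 1 full match string.

['Jl7af9t0nnvl6PT']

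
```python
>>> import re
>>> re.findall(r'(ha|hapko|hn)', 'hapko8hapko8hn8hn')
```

The regex engine tests alternatives in the order written; an earlier branch that matches wins even if a later one would match more.
Matches: at [0:2] match 'ha', group 1 = 'ha'; at [6:8] match 'ha', group 1 = 'ha'; at [12:14] match 'hn', group 1 = 'hn'; at [15:17] match 'hn', group 1 = 'hn'.
With a single group, `findall` returns only what that group captured — 4 items.

['ha', 'ha', 'hn', 'hn']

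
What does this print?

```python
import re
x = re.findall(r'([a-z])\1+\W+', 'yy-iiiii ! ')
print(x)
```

['y', 'i']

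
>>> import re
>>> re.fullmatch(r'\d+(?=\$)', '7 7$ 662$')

None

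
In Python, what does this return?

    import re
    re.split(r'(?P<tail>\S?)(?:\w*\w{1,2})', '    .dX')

['    ', '.', '']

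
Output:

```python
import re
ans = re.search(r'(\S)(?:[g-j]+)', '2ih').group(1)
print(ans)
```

2

Pattern: a non-whitespace character (captured); then one or more of a character in [g-j] (non-capturing group).
Unlike `match`, `search` isn't anchored — it looks for the pattern anywhere in the string.
The match spans [0:3] → '2ih'.
Captured: group 1 = '2'.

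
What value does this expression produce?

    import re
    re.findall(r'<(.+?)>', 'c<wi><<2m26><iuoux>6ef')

The `?` after the quantifier makes it lazy — it takes as little as possible before letting the rest of the pattern try.
With a single group, `findall` returns only what that group captured — 3 items.

['wi', '<2m26', 'iuoux']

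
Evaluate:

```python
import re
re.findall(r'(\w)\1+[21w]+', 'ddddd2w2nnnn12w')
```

['d', 'n']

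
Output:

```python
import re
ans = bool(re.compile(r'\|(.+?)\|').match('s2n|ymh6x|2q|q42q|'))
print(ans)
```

With `match`, the pattern is implicitly anchored at the beginning.
Here position 0 doesn't satisfy it, so the call returns None, and `bool(None)` is False.

False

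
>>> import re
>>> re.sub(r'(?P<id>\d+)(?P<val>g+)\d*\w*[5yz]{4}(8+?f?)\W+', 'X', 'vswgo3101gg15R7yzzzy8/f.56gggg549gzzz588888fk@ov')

'vswgoXf.56gggg549gzzz588888fk@ov'

Each match is replaced by 'X'.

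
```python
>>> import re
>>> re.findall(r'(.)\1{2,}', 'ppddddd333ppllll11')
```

`\1` has to match the exact text group 1 already captured.
Matches: at [2:7] match 'ddddd', group 1 = 'd'; at [7:10] match '333', group 1 = '3'; at [12:16] match 'llll', group 1 = 'l'.
Because there's exactly one group, `findall` drops the full match and keeps group 1 from each hit.

['d', '3', 'l']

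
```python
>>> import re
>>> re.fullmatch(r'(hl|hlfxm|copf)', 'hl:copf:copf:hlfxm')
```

None

`re.fullmatch` requires the pattern to consume the entire string.
Here there's no way to consume every character, so the call returns None.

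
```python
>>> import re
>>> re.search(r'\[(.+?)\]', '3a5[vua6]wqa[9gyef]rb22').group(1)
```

The match spans [3:9] → '[vua6]'.
Captured: group 1 = 'vua6'.

'vua6'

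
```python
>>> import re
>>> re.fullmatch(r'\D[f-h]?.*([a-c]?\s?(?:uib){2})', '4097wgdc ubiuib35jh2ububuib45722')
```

None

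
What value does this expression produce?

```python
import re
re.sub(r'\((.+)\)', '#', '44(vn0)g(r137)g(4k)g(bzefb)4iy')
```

'44#4iy'

Matches: at [2:27] → '(vn0)g(r137)g(4k)g(bzefb)'.
Every occurrence is swapped for '#'.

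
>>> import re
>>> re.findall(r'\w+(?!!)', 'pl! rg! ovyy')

['p', 'r', 'ovyy']

The negative lookaround is zero-width — it rules out positions where the adjacent text would match, without consuming anything.
`findall` yields the raw match text (3 of them) because the pattern has no groups.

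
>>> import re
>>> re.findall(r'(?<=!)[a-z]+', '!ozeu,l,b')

['ozeu']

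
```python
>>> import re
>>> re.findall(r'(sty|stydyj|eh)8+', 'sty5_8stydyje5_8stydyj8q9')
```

Because there's exactly one group, `findall` drops the full match and keeps group 1 from the one hit.

['stydyj']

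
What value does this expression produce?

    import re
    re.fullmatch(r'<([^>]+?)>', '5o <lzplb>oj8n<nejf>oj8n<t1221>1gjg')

None

`re.fullmatch` is like wrapping the pattern in `^…$` (in single-line mode).
Here the pattern can't cover the whole string, so the call returns None.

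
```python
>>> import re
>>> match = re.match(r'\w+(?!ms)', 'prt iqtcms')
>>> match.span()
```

The negative lookahead/lookbehind blocks any match where the forbidden context is present.
`re.match` only tries the pattern at the start of the string.
The match spans [0:3] → 'prt'.

(0, 3)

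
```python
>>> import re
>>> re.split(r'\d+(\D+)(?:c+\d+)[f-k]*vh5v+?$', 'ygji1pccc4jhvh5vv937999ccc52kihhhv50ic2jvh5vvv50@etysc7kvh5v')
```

Because the pattern has a capturing group, `split` also inserts each captured text between the pieces.

['ygji1pccc4jhvh5vv937999ccc52kihhhv50ic2jvh5vvv', '@etys', '']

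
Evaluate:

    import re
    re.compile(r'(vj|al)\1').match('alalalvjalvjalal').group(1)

'al'

The backreference `\1` re-matches whatever the first group consumed, character for character.
With `match`, the pattern is implicitly anchored at the beginning.
The match spans [0:4] → 'alal'.
Captured: group 1 = 'al'.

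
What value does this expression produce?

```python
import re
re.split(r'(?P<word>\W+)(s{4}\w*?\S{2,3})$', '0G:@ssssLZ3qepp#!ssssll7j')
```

['0G:@ssssLZ3qepp', '#!', 'ssssll7j', '']

This matches one or more of a non-word character (captured as 'word'); then exactly 4 of the literal 's', then zero or more of a word character (lazy), then 2 to 3 of a non-whitespace character (captured); then anchored at the end.
Matches to split on: at [15:25] → '#!ssssll7j'.
`re.split` interleaves the captured-group text with the surrounding fragments.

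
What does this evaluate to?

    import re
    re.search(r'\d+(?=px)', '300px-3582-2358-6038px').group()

Because the assertion is zero-width, the text it checks is not consumed and won't appear in the result.
`re.search` scans for the first position where the pattern succeeds.
The match spans [0:3] → '300'.

'300'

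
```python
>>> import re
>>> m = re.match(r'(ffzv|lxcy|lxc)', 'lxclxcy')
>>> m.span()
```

(0, 3)

`match` is anchored at position 0; if the pattern doesn't fit there, it returns None.
The match spans [0:3] → 'lxc'.
Captured: group 1 = 'lxc'.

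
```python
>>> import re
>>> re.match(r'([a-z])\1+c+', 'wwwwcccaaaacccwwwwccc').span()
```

(0, 7)

`match` is anchored at position 0; if the pattern doesn't fit there, it returns None.
The match spans [0:7] → 'wwwwccc'.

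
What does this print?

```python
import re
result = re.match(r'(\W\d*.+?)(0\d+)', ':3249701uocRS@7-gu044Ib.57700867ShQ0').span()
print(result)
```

(0, 21)

The pattern matches a non-word character, then zero or more of a digit, then one or more of any character (lazy) (captured); then the literal '0', then one or more of a digit (captured).
A non-greedy quantifier consumes as few characters as it can — just enough that the remainder of the pattern still matches from where it stops; whatever follows it matches normally.
`re.match` won't scan ahead — the pattern has to work from the very first character.
The match spans [0:21] → ':3249701uocRS@7-gu044'.
Captured: group 1 = ':3249701uocRS@7-gu', group 2 = '044'.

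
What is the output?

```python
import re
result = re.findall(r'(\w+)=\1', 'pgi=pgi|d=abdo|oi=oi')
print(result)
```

The backreference `\1` re-matches whatever the first group consumed, character for character.
Walking the string: at [0:7] match 'pgi=pgi', group 1 = 'pgi'; at [15:20] match 'oi=oi', group 1 = 'oi'.
One capturing group, so `findall` returns just the captured substring from each match — 2 in all.

['pgi', 'oi']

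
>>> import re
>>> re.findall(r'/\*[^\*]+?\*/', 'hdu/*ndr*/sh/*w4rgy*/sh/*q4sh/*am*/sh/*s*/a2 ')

['/*ndr*/', '/*w4rgy*/', '/*am*/', '/*s*/']

Matches: at [3:10] → '/*ndr*/'; at [12:21] → '/*w4rgy*/'; at [29:35] → '/*am*/'; at [37:42] → '/*s*/'.
No capturing groups, so `findall` returns the 4 full match strings.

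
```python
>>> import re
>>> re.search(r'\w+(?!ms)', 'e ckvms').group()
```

Because the assertion is negative and zero-width, positions next to the forbidden text are skipped.
`re.search` tries every starting position until one works.
The match spans [0:1] → 'e'.

'e'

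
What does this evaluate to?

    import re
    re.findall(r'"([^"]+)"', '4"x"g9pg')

['x']

Scanning left to right: at [1:4] match '"x"', group 1 = 'x'.
Because there's exactly one group, `findall` drops the full match and keeps group 1 from the one hit.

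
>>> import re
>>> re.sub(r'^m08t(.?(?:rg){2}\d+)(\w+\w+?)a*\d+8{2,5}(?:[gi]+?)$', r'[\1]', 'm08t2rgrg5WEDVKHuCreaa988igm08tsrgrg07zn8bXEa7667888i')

'[2rgrg5]'

Pattern: anchored at the start of the string; then the literal 'm08', then a literal 't'; then optionally any character, then the literal 'rg' repeated 2 times, then one or more of a digit (captured); then one or more of a word character, then one or more of a word character (lazy) (captured); then zero or more of the literal 'a', then one or more of a digit, then 2 to 5 of a literal '8'; then one or more of one of [gi] (lazy) (non-capturing group); then anchored at the end.
Matches: at [0:53] → 'm08t2rgrg5WEDVKHuCreaa988igm08tsrgrg07zn8bXEa7667888i'.
The replacement refers to a captured group, so each match is rewritten using its own captured text.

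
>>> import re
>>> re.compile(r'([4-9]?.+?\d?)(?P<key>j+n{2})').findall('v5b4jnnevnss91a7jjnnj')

[('v5b4', 'jnn'), ('evnss91a7', 'jjnn')]

Pattern: optionally a character in [4-9], then one or more of any character (lazy), then optionally a digit (captured); then one or more of the literal 'j', then exactly 2 of a literal 'n' (captured as 'key').
2 groups means each result is a tuple of 2 captured strings — 2 here.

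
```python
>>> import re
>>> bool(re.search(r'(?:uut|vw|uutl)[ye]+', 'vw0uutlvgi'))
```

Here the pattern never matches, so the call returns None, and `bool(None)` is False.

False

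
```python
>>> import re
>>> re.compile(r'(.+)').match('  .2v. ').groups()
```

('  .2v. ',)

The match spans [0:7] → '  .2v. '.
Captured: group 1 = '  .2v. '.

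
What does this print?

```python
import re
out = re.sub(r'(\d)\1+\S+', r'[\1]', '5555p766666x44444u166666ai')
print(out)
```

A backreference is literal: `\1` must see the identical characters the first group matched.
Matches: at [0:26] → '5555p766666x44444u166666ai'.
Each match is replaced using the text its own group 1 captured.

[5]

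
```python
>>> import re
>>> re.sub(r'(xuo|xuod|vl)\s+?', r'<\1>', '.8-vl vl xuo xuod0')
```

Matches: at [3:6] → 'vl '; at [6:9] → 'vl '; at [9:13] → 'xuo '.
Each match is replaced using the text its own group 1 captured.

'.8-<vl><vl><xuo>xuod0'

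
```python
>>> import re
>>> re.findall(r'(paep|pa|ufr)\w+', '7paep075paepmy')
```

['paep']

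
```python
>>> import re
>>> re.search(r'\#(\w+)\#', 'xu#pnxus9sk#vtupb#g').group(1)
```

`re.search` tries every starting position until one works.
The match spans [2:12] → '#pnxus9sk#'.
Captured: group 1 = 'pnxus9sk'.

'pnxus9sk'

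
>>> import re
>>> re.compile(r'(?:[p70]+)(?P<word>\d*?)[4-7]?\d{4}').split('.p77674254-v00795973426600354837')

['.', '', '4-v', '', '34266', '', '37']

This matches one or more of one of [p70] (non-capturing group); then zero or more of a digit (lazy) (captured as 'word'); then optionally a character in [4-7], then exactly 4 of a digit.
Because the quantifier is non-greedy, it stops expanding at the earliest point where the rest of the pattern can succeed.
Matches to split on: at [1:9] → 'p7767425'; at [12:19] → '0079597'; at [24:30] → '003548'.
`re.split` interleaves the captured-group text with the surrounding fragments.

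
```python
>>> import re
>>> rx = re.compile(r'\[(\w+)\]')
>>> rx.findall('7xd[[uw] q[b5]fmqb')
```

One capturing group, so `findall` returns just the captured substring from each match — 2 in all.

['uw', 'b5']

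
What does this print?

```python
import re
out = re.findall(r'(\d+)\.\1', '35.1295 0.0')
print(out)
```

`\1` is not a pattern — it's the concrete string captured by group 1, re-applied verbatim.
Matches: at [8:11] match '0.0', group 1 = '0'.
Because there's exactly one group, `findall` drops the full match and keeps group 1 from the one hit.

['0']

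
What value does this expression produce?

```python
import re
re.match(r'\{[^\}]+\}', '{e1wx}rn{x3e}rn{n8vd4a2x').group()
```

`re.match` only tries the pattern at the start of the string.
The match spans [0:6] → '{e1wx}'.

'{e1wx}'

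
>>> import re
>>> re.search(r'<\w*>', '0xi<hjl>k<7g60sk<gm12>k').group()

The match spans [3:8] → '<hjl>'.

'<hjl>'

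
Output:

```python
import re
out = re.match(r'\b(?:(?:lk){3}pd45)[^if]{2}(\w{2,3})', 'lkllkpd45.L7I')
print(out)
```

None

`re.match` only tries the pattern at the start of the string.
Here position 0 doesn't satisfy it, so the call returns None.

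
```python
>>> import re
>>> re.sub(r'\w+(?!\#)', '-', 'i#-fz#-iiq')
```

'i#--z#--'

The negative lookahead/lookbehind blocks any match where the forbidden context is present.
Every occurrence is swapped for '-'.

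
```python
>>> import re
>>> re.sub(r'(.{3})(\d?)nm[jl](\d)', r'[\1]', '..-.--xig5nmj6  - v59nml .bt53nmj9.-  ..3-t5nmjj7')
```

The replacement refers to a captured group, so each match is rewritten using its own captured text.

'..-.--[xig]  - v59nml .[bt5].-  ..3-t5nmjj7'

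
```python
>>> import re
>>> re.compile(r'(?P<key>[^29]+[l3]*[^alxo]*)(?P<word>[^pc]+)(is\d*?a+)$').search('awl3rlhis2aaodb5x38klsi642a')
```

Here the pattern never matches, so the call returns None.

None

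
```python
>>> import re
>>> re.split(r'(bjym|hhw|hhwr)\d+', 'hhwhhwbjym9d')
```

['hhwhhw', 'bjym', 'd']

With a capturing group present, the delimiter's captured portion is kept in the result list.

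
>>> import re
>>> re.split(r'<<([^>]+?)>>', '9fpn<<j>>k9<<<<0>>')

['9fpn', 'j', 'k9', '<<0', '']

Matches to split on: at [4:9] → '<<j>>'; at [11:18] → '<<<<0>>'.
`re.split` interleaves the captured-group text with the surrounding fragments.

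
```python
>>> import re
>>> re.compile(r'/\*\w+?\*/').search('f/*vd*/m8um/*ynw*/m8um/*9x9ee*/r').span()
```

(1, 7)

`search` walks the string left to right and returns the first match it finds.
The match spans [1:7] → '/*vd*/'.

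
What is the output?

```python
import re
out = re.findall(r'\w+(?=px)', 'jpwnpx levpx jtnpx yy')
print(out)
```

The `(?=…)`/`(?<=…)` assertion just peeks at neighbouring text; it doesn't advance the match position.
`findall` yields the raw match text (3 of them) because the pattern has no groups.

['jpwn', 'lev', 'jtn']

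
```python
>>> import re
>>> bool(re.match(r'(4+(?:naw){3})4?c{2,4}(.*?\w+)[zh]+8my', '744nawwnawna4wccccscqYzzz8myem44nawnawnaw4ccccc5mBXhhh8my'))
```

Pattern: one or more of the literal '4', then the literal 'naw' repeated 3 times (captured); then optionally the literal '4', then 2 to 4 of the literal 'c'; then zero or more of any character (lazy), then one or more of a word character (captured); then one or more of one of [zh], then the literal '8my'.
`match` is anchored at position 0; if the pattern doesn't fit there, it returns None.
Here the string doesn't start with a match, so the call returns None, and `bool(None)` is False.

False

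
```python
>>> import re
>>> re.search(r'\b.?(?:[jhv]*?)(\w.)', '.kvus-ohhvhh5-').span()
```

(1, 4)

Because the quantifier is non-greedy, it stops expanding at the earliest point where the rest of the pattern can succeed.
The match spans [1:4] → 'kvu'.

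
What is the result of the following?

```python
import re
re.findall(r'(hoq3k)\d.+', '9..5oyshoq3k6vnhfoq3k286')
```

Pattern: the literal 'hoq', then the literal '3k' (captured); then a digit, then one or more of any character.
Scanning left to right: at [7:24] match 'hoq3k6vnhfoq3k286', group 1 = 'hoq3k'.
With a single group, `findall` returns only what that group captured — 1 item.

['hoq3k']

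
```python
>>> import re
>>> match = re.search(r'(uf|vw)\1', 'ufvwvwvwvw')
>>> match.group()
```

'vwvw'

The backreference `\1` re-matches whatever the first group consumed, character for character.
The match spans [2:6] → 'vwvw'.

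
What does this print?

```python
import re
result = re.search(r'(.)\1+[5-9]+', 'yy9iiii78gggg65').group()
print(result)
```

yy9

The backreference `\1` re-matches whatever the first group consumed, character for character.
The match spans [0:3] → 'yy9'.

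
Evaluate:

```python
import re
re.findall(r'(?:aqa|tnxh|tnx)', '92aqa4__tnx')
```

['aqa', 'tnx']

No capturing groups, so `findall` returns the 2 full match strings.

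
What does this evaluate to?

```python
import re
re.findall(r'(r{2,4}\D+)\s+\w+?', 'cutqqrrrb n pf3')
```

This matches 2 to 4 of a literal 'r', then one or more of a non-digit (captured); then one or more of whitespace; then one or more of a word character (lazy).
Matches: at [5:13] match 'rrrb n p', group 1 = 'rrrb n'.
One capturing group, so `findall` returns just the captured substring from the one match — 1 in all.

['rrrb n']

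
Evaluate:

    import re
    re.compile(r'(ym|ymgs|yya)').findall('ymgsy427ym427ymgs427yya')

['ym', 'ym', 'ym', 'yya']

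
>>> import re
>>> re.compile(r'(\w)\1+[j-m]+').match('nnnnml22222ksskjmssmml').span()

After group 1 captures some text, `\1` only succeeds where that same text appears again.
`re.match` only tries the pattern at the start of the string.
The match spans [0:6] → 'nnnnml'.
Captured: group 1 = 'n'.

(0, 6)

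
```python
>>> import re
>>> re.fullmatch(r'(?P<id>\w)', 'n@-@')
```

None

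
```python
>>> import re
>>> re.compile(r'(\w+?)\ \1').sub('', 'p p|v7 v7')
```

'|'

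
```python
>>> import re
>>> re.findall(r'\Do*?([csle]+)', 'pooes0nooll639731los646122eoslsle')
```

The pattern matches a non-digit, then zero or more of a literal 'o' (lazy); then one or more of one of [csle] (captured).
With a single group, `findall` returns only what that group captured — 4 items.

['es', 'll', 's', 'slsle']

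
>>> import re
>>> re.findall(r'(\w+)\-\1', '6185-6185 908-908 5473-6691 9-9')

`\1` has to match the exact text group 1 already captured.
Scanning left to right: at [0:9] match '6185-6185', group 1 = '6185'; at [10:17] match '908-908', group 1 = '908'; at [28:31] match '9-9', group 1 = '9'.
Because there's exactly one group, `findall` drops the full match and keeps group 1 from each hit.

['6185', '908', '9']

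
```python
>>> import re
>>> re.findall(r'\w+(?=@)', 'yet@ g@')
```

['yet', 'g']

The lookaround is zero-width — it requires the adjacent text to match without consuming it, so the asserted text isn't part of the match.
`findall` yields the raw match text (2 of them) because the pattern has no groups.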